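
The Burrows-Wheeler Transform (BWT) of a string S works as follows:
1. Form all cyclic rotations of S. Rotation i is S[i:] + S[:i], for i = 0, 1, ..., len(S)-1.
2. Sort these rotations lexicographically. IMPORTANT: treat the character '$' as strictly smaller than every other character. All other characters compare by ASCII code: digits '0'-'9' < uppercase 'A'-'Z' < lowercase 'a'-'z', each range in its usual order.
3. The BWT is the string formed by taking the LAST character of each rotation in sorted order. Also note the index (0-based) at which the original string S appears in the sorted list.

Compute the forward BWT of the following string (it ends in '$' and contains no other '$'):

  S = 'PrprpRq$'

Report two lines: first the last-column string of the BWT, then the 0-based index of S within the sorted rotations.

Answer: q$prrRpP
1

Derivation:
All 8 rotations (rotation i = S[i:]+S[:i]):
  rot[0] = PrprpRq$
  rot[1] = rprpRq$P
  rot[2] = prpRq$Pr
  rot[3] = rpRq$Prp
  rot[4] = pRq$Prpr
  rot[5] = Rq$Prprp
  rot[6] = q$PrprpR
  rot[7] = $PrprpRq
Sorted (with $ < everything):
  sorted[0] = $PrprpRq  (last char: 'q')
  sorted[1] = PrprpRq$  (last char: '$')
  sorted[2] = Rq$Prprp  (last char: 'p')
  sorted[3] = pRq$Prpr  (last char: 'r')
  sorted[4] = prpRq$Pr  (last char: 'r')
  sorted[5] = q$PrprpR  (last char: 'R')
  sorted[6] = rpRq$Prp  (last char: 'p')
  sorted[7] = rprpRq$P  (last char: 'P')
Last column: q$prrRpP
Original string S is at sorted index 1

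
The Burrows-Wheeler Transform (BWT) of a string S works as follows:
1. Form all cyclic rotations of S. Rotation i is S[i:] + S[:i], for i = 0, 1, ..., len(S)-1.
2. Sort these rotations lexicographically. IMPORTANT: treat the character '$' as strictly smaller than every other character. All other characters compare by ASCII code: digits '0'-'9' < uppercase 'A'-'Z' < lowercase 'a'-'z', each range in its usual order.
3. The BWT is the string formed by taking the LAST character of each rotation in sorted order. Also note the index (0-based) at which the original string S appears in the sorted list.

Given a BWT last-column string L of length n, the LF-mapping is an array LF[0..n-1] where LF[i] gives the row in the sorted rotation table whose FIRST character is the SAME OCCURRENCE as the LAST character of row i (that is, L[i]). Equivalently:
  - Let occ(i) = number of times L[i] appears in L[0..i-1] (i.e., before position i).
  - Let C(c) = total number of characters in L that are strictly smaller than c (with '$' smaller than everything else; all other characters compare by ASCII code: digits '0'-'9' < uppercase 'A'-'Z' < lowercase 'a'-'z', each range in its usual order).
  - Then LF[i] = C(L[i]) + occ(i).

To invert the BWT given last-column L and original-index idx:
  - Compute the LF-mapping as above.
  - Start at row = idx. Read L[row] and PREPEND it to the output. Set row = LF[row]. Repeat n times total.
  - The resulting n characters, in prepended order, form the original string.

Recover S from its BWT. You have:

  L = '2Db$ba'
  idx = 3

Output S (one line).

LF mapping: 1 2 4 0 5 3
Walk LF starting at row 3, prepending L[row]:
  step 1: row=3, L[3]='$', prepend. Next row=LF[3]=0
  step 2: row=0, L[0]='2', prepend. Next row=LF[0]=1
  step 3: row=1, L[1]='D', prepend. Next row=LF[1]=2
  step 4: row=2, L[2]='b', prepend. Next row=LF[2]=4
  step 5: row=4, L[4]='b', prepend. Next row=LF[4]=5
  step 6: row=5, L[5]='a', prepend. Next row=LF[5]=3
Reversed output: abbD2$

Answer: abbD2$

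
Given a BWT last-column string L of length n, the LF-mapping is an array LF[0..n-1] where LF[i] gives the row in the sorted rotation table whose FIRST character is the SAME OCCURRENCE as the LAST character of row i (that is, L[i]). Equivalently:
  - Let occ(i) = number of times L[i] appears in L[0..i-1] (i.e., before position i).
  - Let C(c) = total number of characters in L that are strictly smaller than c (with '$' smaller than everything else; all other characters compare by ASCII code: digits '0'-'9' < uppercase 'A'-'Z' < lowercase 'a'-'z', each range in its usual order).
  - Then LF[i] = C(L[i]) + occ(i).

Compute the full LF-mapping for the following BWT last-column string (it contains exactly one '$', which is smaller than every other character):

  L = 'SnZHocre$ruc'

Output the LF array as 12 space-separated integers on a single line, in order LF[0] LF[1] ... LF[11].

Answer: 2 7 3 1 8 4 9 6 0 10 11 5

Derivation:
Char counts: '$':1, 'H':1, 'S':1, 'Z':1, 'c':2, 'e':1, 'n':1, 'o':1, 'r':2, 'u':1
C (first-col start): C('$')=0, C('H')=1, C('S')=2, C('Z')=3, C('c')=4, C('e')=6, C('n')=7, C('o')=8, C('r')=9, C('u')=11
L[0]='S': occ=0, LF[0]=C('S')+0=2+0=2
L[1]='n': occ=0, LF[1]=C('n')+0=7+0=7
L[2]='Z': occ=0, LF[2]=C('Z')+0=3+0=3
L[3]='H': occ=0, LF[3]=C('H')+0=1+0=1
L[4]='o': occ=0, LF[4]=C('o')+0=8+0=8
L[5]='c': occ=0, LF[5]=C('c')+0=4+0=4
L[6]='r': occ=0, LF[6]=C('r')+0=9+0=9
L[7]='e': occ=0, LF[7]=C('e')+0=6+0=6
L[8]='$': occ=0, LF[8]=C('$')+0=0+0=0
L[9]='r': occ=1, LF[9]=C('r')+1=9+1=10
L[10]='u': occ=0, LF[10]=C('u')+0=11+0=11
L[11]='c': occ=1, LF[11]=C('c')+1=4+1=5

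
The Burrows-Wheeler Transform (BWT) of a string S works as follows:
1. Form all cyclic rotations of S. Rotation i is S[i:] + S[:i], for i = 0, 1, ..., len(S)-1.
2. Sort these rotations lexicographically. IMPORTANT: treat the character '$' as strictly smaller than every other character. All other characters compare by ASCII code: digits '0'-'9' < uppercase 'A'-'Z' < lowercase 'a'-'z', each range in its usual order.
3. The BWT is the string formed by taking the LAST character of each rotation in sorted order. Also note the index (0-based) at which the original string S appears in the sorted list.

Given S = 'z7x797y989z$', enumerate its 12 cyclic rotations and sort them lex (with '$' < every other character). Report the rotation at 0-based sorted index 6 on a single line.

Answer: 989z$z7x797y

Derivation:
All 12 rotations (rotation i = S[i:]+S[:i]):
  rot[0] = z7x797y989z$
  rot[1] = 7x797y989z$z
  rot[2] = x797y989z$z7
  rot[3] = 797y989z$z7x
  rot[4] = 97y989z$z7x7
  rot[5] = 7y989z$z7x79
  rot[6] = y989z$z7x797
  rot[7] = 989z$z7x797y
  rot[8] = 89z$z7x797y9
  rot[9] = 9z$z7x797y98
  rot[10] = z$z7x797y989
  rot[11] = $z7x797y989z
Sorted (with $ < everything):
  sorted[0] = $z7x797y989z
  sorted[1] = 797y989z$z7x
  sorted[2] = 7x797y989z$z
  sorted[3] = 7y989z$z7x79
  sorted[4] = 89z$z7x797y9
  sorted[5] = 97y989z$z7x7
  sorted[6] = 989z$z7x797y
  sorted[7] = 9z$z7x797y98
  sorted[8] = x797y989z$z7
  sorted[9] = y989z$z7x797
  sorted[10] = z$z7x797y989
  sorted[11] = z7x797y989z$
sorted[6] = 989z$z7x797y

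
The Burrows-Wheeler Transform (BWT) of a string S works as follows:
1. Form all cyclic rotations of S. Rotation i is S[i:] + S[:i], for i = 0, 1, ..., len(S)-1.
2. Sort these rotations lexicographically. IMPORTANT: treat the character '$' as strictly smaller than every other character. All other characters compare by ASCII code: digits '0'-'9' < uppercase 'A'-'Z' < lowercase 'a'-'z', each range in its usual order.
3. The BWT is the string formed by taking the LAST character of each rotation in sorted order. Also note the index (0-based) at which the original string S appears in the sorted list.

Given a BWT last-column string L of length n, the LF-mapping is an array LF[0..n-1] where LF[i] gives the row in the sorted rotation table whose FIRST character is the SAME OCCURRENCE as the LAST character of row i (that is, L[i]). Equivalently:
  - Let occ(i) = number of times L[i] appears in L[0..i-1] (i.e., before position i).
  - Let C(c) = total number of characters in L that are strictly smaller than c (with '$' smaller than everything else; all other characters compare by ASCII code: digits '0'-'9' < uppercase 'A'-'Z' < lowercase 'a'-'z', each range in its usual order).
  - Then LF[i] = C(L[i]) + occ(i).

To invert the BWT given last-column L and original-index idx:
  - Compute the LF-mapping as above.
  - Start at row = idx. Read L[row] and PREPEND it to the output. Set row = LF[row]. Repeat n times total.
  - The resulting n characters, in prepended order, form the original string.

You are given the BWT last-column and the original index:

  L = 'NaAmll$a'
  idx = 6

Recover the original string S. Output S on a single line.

Answer: llamaAN$

Derivation:
LF mapping: 2 3 1 7 5 6 0 4
Walk LF starting at row 6, prepending L[row]:
  step 1: row=6, L[6]='$', prepend. Next row=LF[6]=0
  step 2: row=0, L[0]='N', prepend. Next row=LF[0]=2
  step 3: row=2, L[2]='A', prepend. Next row=LF[2]=1
  step 4: row=1, L[1]='a', prepend. Next row=LF[1]=3
  step 5: row=3, L[3]='m', prepend. Next row=LF[3]=7
  step 6: row=7, L[7]='a', prepend. Next row=LF[7]=4
  step 7: row=4, L[4]='l', prepend. Next row=LF[4]=5
  step 8: row=5, L[5]='l', prepend. Next row=LF[5]=6
Reversed output: llamaAN$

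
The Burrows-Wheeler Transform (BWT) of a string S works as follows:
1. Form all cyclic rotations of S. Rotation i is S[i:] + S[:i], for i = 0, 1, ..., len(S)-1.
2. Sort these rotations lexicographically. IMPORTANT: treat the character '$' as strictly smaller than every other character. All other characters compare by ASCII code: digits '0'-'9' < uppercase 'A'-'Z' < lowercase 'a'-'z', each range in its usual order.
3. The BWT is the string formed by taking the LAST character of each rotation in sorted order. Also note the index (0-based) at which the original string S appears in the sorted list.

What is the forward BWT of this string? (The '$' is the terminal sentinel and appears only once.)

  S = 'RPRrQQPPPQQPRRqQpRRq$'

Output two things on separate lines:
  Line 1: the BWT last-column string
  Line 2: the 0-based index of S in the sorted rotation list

All 21 rotations (rotation i = S[i:]+S[:i]):
  rot[0] = RPRrQQPPPQQPRRqQpRRq$
  rot[1] = PRrQQPPPQQPRRqQpRRq$R
  rot[2] = RrQQPPPQQPRRqQpRRq$RP
  rot[3] = rQQPPPQQPRRqQpRRq$RPR
  rot[4] = QQPPPQQPRRqQpRRq$RPRr
  rot[5] = QPPPQQPRRqQpRRq$RPRrQ
  rot[6] = PPPQQPRRqQpRRq$RPRrQQ
  rot[7] = PPQQPRRqQpRRq$RPRrQQP
  rot[8] = PQQPRRqQpRRq$RPRrQQPP
  rot[9] = QQPRRqQpRRq$RPRrQQPPP
  rot[10] = QPRRqQpRRq$RPRrQQPPPQ
  rot[11] = PRRqQpRRq$RPRrQQPPPQQ
  rot[12] = RRqQpRRq$RPRrQQPPPQQP
  rot[13] = RqQpRRq$RPRrQQPPPQQPR
  rot[14] = qQpRRq$RPRrQQPPPQQPRR
  rot[15] = QpRRq$RPRrQQPPPQQPRRq
  rot[16] = pRRq$RPRrQQPPPQQPRRqQ
  rot[17] = RRq$RPRrQQPPPQQPRRqQp
  rot[18] = Rq$RPRrQQPPPQQPRRqQpR
  rot[19] = q$RPRrQQPPPQQPRRqQpRR
  rot[20] = $RPRrQQPPPQQPRRqQpRRq
Sorted (with $ < everything):
  sorted[0] = $RPRrQQPPPQQPRRqQpRRq  (last char: 'q')
  sorted[1] = PPPQQPRRqQpRRq$RPRrQQ  (last char: 'Q')
  sorted[2] = PPQQPRRqQpRRq$RPRrQQP  (last char: 'P')
  sorted[3] = PQQPRRqQpRRq$RPRrQQPP  (last char: 'P')
  sorted[4] = PRRqQpRRq$RPRrQQPPPQQ  (last char: 'Q')
  sorted[5] = PRrQQPPPQQPRRqQpRRq$R  (last char: 'R')
  sorted[6] = QPPPQQPRRqQpRRq$RPRrQ  (last char: 'Q')
  sorted[7] = QPRRqQpRRq$RPRrQQPPPQ  (last char: 'Q')
  sorted[8] = QQPPPQQPRRqQpRRq$RPRr  (last char: 'r')
  sorted[9] = QQPRRqQpRRq$RPRrQQPPP  (last char: 'P')
  sorted[10] = QpRRq$RPRrQQPPPQQPRRq  (last char: 'q')
  sorted[11] = RPRrQQPPPQQPRRqQpRRq$  (last char: '$')
  sorted[12] = RRq$RPRrQQPPPQQPRRqQp  (last char: 'p')
  sorted[13] = RRqQpRRq$RPRrQQPPPQQP  (last char: 'P')
  sorted[14] = Rq$RPRrQQPPPQQPRRqQpR  (last char: 'R')
  sorted[15] = RqQpRRq$RPRrQQPPPQQPR  (last char: 'R')
  sorted[16] = RrQQPPPQQPRRqQpRRq$RP  (last char: 'P')
  sorted[17] = pRRq$RPRrQQPPPQQPRRqQ  (last char: 'Q')
  sorted[18] = q$RPRrQQPPPQQPRRqQpRR  (last char: 'R')
  sorted[19] = qQpRRq$RPRrQQPPPQQPRR  (last char: 'R')
  sorted[20] = rQQPPPQQPRRqQpRRq$RPR  (last char: 'R')
Last column: qQPPQRQQrPq$pPRRPQRRR
Original string S is at sorted index 11

Answer: qQPPQRQQrPq$pPRRPQRRR
11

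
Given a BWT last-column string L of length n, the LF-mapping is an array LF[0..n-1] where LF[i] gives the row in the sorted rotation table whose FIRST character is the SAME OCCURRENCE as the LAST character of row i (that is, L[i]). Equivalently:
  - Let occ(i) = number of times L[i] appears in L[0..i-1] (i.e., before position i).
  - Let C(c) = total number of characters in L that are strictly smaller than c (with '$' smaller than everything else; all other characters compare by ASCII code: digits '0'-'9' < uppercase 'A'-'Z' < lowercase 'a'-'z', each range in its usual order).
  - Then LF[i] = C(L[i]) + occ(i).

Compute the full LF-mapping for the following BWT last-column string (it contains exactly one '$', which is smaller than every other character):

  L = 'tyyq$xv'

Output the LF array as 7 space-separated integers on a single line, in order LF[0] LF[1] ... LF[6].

Answer: 2 5 6 1 0 4 3

Derivation:
Char counts: '$':1, 'q':1, 't':1, 'v':1, 'x':1, 'y':2
C (first-col start): C('$')=0, C('q')=1, C('t')=2, C('v')=3, C('x')=4, C('y')=5
L[0]='t': occ=0, LF[0]=C('t')+0=2+0=2
L[1]='y': occ=0, LF[1]=C('y')+0=5+0=5
L[2]='y': occ=1, LF[2]=C('y')+1=5+1=6
L[3]='q': occ=0, LF[3]=C('q')+0=1+0=1
L[4]='$': occ=0, LF[4]=C('$')+0=0+0=0
L[5]='x': occ=0, LF[5]=C('x')+0=4+0=4
L[6]='v': occ=0, LF[6]=C('v')+0=3+0=3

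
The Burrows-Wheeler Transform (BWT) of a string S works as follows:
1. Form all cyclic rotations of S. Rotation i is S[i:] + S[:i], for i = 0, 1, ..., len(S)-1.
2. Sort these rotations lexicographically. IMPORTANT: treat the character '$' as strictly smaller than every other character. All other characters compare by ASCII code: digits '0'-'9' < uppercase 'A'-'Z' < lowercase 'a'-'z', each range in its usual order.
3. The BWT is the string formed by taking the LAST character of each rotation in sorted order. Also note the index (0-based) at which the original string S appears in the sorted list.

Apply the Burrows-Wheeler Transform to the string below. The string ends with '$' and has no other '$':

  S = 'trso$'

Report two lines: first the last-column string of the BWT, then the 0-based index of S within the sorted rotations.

All 5 rotations (rotation i = S[i:]+S[:i]):
  rot[0] = trso$
  rot[1] = rso$t
  rot[2] = so$tr
  rot[3] = o$trs
  rot[4] = $trso
Sorted (with $ < everything):
  sorted[0] = $trso  (last char: 'o')
  sorted[1] = o$trs  (last char: 's')
  sorted[2] = rso$t  (last char: 't')
  sorted[3] = so$tr  (last char: 'r')
  sorted[4] = trso$  (last char: '$')
Last column: ostr$
Original string S is at sorted index 4

Answer: ostr$
4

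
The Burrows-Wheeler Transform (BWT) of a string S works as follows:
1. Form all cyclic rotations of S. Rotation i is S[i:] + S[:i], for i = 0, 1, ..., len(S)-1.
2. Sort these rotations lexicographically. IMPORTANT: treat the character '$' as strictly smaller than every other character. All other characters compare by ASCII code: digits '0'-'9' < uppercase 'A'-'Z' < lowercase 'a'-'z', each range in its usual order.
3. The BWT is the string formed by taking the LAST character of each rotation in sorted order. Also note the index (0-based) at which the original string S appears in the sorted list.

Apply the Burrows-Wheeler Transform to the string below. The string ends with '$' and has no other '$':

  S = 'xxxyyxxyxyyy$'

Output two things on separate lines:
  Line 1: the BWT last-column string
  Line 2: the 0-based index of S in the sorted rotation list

All 13 rotations (rotation i = S[i:]+S[:i]):
  rot[0] = xxxyyxxyxyyy$
  rot[1] = xxyyxxyxyyy$x
  rot[2] = xyyxxyxyyy$xx
  rot[3] = yyxxyxyyy$xxx
  rot[4] = yxxyxyyy$xxxy
  rot[5] = xxyxyyy$xxxyy
  rot[6] = xyxyyy$xxxyyx
  rot[7] = yxyyy$xxxyyxx
  rot[8] = xyyy$xxxyyxxy
  rot[9] = yyy$xxxyyxxyx
  rot[10] = yy$xxxyyxxyxy
  rot[11] = y$xxxyyxxyxyy
  rot[12] = $xxxyyxxyxyyy
Sorted (with $ < everything):
  sorted[0] = $xxxyyxxyxyyy  (last char: 'y')
  sorted[1] = xxxyyxxyxyyy$  (last char: '$')
  sorted[2] = xxyxyyy$xxxyy  (last char: 'y')
  sorted[3] = xxyyxxyxyyy$x  (last char: 'x')
  sorted[4] = xyxyyy$xxxyyx  (last char: 'x')
  sorted[5] = xyyxxyxyyy$xx  (last char: 'x')
  sorted[6] = xyyy$xxxyyxxy  (last char: 'y')
  sorted[7] = y$xxxyyxxyxyy  (last char: 'y')
  sorted[8] = yxxyxyyy$xxxy  (last char: 'y')
  sorted[9] = yxyyy$xxxyyxx  (last char: 'x')
  sorted[10] = yy$xxxyyxxyxy  (last char: 'y')
  sorted[11] = yyxxyxyyy$xxx  (last char: 'x')
  sorted[12] = yyy$xxxyyxxyx  (last char: 'x')
Last column: y$yxxxyyyxyxx
Original string S is at sorted index 1

Answer: y$yxxxyyyxyxx
1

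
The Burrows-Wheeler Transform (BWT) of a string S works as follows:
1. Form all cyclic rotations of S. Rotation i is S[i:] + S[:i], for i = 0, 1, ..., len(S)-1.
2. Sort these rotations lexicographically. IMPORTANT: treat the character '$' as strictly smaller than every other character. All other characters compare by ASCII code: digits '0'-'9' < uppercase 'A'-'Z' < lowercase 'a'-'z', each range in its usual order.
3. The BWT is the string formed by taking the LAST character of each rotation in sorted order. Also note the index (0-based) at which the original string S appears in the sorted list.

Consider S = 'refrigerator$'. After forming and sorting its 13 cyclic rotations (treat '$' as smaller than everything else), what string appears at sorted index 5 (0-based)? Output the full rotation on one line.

Answer: gerator$refri

Derivation:
All 13 rotations (rotation i = S[i:]+S[:i]):
  rot[0] = refrigerator$
  rot[1] = efrigerator$r
  rot[2] = frigerator$re
  rot[3] = rigerator$ref
  rot[4] = igerator$refr
  rot[5] = gerator$refri
  rot[6] = erator$refrig
  rot[7] = rator$refrige
  rot[8] = ator$refriger
  rot[9] = tor$refrigera
  rot[10] = or$refrigerat
  rot[11] = r$refrigerato
  rot[12] = $refrigerator
Sorted (with $ < everything):
  sorted[0] = $refrigerator
  sorted[1] = ator$refriger
  sorted[2] = efrigerator$r
  sorted[3] = erator$refrig
  sorted[4] = frigerator$re
  sorted[5] = gerator$refri
  sorted[6] = igerator$refr
  sorted[7] = or$refrigerat
  sorted[8] = r$refrigerato
  sorted[9] = rator$refrige
  sorted[10] = refrigerator$
  sorted[11] = rigerator$ref
  sorted[12] = tor$refrigera
sorted[5] = gerator$refri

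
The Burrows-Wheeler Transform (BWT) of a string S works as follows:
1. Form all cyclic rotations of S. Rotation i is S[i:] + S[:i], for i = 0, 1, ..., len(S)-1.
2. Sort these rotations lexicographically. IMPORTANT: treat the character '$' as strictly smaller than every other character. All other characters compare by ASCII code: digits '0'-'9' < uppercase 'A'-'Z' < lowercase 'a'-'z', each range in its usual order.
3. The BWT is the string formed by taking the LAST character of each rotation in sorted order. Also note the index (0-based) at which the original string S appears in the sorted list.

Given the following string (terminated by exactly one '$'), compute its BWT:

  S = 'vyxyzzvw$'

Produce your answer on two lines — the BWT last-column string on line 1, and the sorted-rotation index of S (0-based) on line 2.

All 9 rotations (rotation i = S[i:]+S[:i]):
  rot[0] = vyxyzzvw$
  rot[1] = yxyzzvw$v
  rot[2] = xyzzvw$vy
  rot[3] = yzzvw$vyx
  rot[4] = zzvw$vyxy
  rot[5] = zvw$vyxyz
  rot[6] = vw$vyxyzz
  rot[7] = w$vyxyzzv
  rot[8] = $vyxyzzvw
Sorted (with $ < everything):
  sorted[0] = $vyxyzzvw  (last char: 'w')
  sorted[1] = vw$vyxyzz  (last char: 'z')
  sorted[2] = vyxyzzvw$  (last char: '$')
  sorted[3] = w$vyxyzzv  (last char: 'v')
  sorted[4] = xyzzvw$vy  (last char: 'y')
  sorted[5] = yxyzzvw$v  (last char: 'v')
  sorted[6] = yzzvw$vyx  (last char: 'x')
  sorted[7] = zvw$vyxyz  (last char: 'z')
  sorted[8] = zzvw$vyxy  (last char: 'y')
Last column: wz$vyvxzy
Original string S is at sorted index 2

Answer: wz$vyvxzy
2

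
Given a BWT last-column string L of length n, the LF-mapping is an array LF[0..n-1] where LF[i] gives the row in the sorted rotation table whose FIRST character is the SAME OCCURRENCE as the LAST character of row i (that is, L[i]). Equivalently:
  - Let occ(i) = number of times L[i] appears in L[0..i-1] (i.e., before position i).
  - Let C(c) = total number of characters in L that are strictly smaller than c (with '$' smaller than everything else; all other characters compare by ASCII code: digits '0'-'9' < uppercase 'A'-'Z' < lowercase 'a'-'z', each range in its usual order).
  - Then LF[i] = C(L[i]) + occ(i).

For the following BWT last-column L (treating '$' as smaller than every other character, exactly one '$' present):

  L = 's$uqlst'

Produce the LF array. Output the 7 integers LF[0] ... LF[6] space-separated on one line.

Answer: 3 0 6 2 1 4 5

Derivation:
Char counts: '$':1, 'l':1, 'q':1, 's':2, 't':1, 'u':1
C (first-col start): C('$')=0, C('l')=1, C('q')=2, C('s')=3, C('t')=5, C('u')=6
L[0]='s': occ=0, LF[0]=C('s')+0=3+0=3
L[1]='$': occ=0, LF[1]=C('$')+0=0+0=0
L[2]='u': occ=0, LF[2]=C('u')+0=6+0=6
L[3]='q': occ=0, LF[3]=C('q')+0=2+0=2
L[4]='l': occ=0, LF[4]=C('l')+0=1+0=1
L[5]='s': occ=1, LF[5]=C('s')+1=3+1=4
L[6]='t': occ=0, LF[6]=C('t')+0=5+0=5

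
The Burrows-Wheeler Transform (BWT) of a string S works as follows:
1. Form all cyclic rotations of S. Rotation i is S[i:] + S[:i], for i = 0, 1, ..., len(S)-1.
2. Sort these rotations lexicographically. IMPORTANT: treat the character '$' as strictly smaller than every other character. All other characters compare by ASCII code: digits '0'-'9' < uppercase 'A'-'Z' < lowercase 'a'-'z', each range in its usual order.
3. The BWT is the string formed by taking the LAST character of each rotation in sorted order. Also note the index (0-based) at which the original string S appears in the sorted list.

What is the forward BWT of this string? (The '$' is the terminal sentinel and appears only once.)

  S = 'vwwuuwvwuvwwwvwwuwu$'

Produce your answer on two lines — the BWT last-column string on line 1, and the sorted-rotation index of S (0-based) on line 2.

All 20 rotations (rotation i = S[i:]+S[:i]):
  rot[0] = vwwuuwvwuvwwwvwwuwu$
  rot[1] = wwuuwvwuvwwwvwwuwu$v
  rot[2] = wuuwvwuvwwwvwwuwu$vw
  rot[3] = uuwvwuvwwwvwwuwu$vww
  rot[4] = uwvwuvwwwvwwuwu$vwwu
  rot[5] = wvwuvwwwvwwuwu$vwwuu
  rot[6] = vwuvwwwvwwuwu$vwwuuw
  rot[7] = wuvwwwvwwuwu$vwwuuwv
  rot[8] = uvwwwvwwuwu$vwwuuwvw
  rot[9] = vwwwvwwuwu$vwwuuwvwu
  rot[10] = wwwvwwuwu$vwwuuwvwuv
  rot[11] = wwvwwuwu$vwwuuwvwuvw
  rot[12] = wvwwuwu$vwwuuwvwuvww
  rot[13] = vwwuwu$vwwuuwvwuvwww
  rot[14] = wwuwu$vwwuuwvwuvwwwv
  rot[15] = wuwu$vwwuuwvwuvwwwvw
  rot[16] = uwu$vwwuuwvwuvwwwvww
  rot[17] = wu$vwwuuwvwuvwwwvwwu
  rot[18] = u$vwwuuwvwuvwwwvwwuw
  rot[19] = $vwwuuwvwuvwwwvwwuwu
Sorted (with $ < everything):
  sorted[0] = $vwwuuwvwuvwwwvwwuwu  (last char: 'u')
  sorted[1] = u$vwwuuwvwuvwwwvwwuw  (last char: 'w')
  sorted[2] = uuwvwuvwwwvwwuwu$vww  (last char: 'w')
  sorted[3] = uvwwwvwwuwu$vwwuuwvw  (last char: 'w')
  sorted[4] = uwu$vwwuuwvwuvwwwvww  (last char: 'w')
  sorted[5] = uwvwuvwwwvwwuwu$vwwu  (last char: 'u')
  sorted[6] = vwuvwwwvwwuwu$vwwuuw  (last char: 'w')
  sorted[7] = vwwuuwvwuvwwwvwwuwu$  (last char: '$')
  sorted[8] = vwwuwu$vwwuuwvwuvwww  (last char: 'w')
  sorted[9] = vwwwvwwuwu$vwwuuwvwu  (last char: 'u')
  sorted[10] = wu$vwwuuwvwuvwwwvwwu  (last char: 'u')
  sorted[11] = wuuwvwuvwwwvwwuwu$vw  (last char: 'w')
  sorted[12] = wuvwwwvwwuwu$vwwuuwv  (last char: 'v')
  sorted[13] = wuwu$vwwuuwvwuvwwwvw  (last char: 'w')
  sorted[14] = wvwuvwwwvwwuwu$vwwuu  (last char: 'u')
  sorted[15] = wvwwuwu$vwwuuwvwuvww  (last char: 'w')
  sorted[16] = wwuuwvwuvwwwvwwuwu$v  (last char: 'v')
  sorted[17] = wwuwu$vwwuuwvwuvwwwv  (last char: 'v')
  sorted[18] = wwvwwuwu$vwwuuwvwuvw  (last char: 'w')
  sorted[19] = wwwvwwuwu$vwwuuwvwuv  (last char: 'v')
Last column: uwwwwuw$wuuwvwuwvvwv
Original string S is at sorted index 7

Answer: uwwwwuw$wuuwvwuwvvwv
7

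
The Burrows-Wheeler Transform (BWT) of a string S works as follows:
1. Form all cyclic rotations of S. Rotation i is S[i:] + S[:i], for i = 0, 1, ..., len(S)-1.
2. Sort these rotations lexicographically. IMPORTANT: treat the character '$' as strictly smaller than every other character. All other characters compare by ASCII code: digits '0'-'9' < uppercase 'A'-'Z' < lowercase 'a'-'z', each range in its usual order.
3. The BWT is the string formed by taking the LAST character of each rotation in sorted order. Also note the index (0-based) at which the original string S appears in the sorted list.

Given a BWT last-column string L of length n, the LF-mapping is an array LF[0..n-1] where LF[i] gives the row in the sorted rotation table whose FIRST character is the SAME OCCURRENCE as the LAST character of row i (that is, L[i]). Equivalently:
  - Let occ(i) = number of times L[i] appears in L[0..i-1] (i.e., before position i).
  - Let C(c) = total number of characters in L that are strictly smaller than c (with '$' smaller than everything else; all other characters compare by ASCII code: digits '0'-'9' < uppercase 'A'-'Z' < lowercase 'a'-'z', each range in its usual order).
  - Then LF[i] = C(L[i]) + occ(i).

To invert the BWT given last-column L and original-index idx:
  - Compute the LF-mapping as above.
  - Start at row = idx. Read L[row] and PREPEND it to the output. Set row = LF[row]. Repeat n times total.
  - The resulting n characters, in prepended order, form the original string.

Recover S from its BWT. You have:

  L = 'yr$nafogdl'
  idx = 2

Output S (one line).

Answer: dragonfly$

Derivation:
LF mapping: 9 8 0 6 1 3 7 4 2 5
Walk LF starting at row 2, prepending L[row]:
  step 1: row=2, L[2]='$', prepend. Next row=LF[2]=0
  step 2: row=0, L[0]='y', prepend. Next row=LF[0]=9
  step 3: row=9, L[9]='l', prepend. Next row=LF[9]=5
  step 4: row=5, L[5]='f', prepend. Next row=LF[5]=3
  step 5: row=3, L[3]='n', prepend. Next row=LF[3]=6
  step 6: row=6, L[6]='o', prepend. Next row=LF[6]=7
  step 7: row=7, L[7]='g', prepend. Next row=LF[7]=4
  step 8: row=4, L[4]='a', prepend. Next row=LF[4]=1
  step 9: row=1, L[1]='r', prepend. Next row=LF[1]=8
  step 10: row=8, L[8]='d', prepend. Next row=LF[8]=2
Reversed output: dragonfly$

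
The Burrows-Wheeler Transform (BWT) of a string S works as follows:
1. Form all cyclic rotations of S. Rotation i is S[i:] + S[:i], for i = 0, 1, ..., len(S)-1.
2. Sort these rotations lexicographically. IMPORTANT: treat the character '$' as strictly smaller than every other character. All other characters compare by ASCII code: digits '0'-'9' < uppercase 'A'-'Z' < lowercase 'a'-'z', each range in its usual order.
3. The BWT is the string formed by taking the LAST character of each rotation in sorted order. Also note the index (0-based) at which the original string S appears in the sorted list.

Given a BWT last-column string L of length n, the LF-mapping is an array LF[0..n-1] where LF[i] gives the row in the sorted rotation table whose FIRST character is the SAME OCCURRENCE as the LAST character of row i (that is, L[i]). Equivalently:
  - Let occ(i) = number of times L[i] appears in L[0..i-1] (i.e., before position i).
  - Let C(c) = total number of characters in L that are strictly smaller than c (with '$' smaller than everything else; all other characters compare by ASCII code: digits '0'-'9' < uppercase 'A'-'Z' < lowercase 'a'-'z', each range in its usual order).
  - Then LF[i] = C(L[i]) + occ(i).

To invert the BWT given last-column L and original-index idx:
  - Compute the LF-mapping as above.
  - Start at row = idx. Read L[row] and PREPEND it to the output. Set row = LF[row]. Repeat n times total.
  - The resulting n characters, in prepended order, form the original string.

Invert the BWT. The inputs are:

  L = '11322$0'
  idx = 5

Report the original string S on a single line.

Answer: 221031$

Derivation:
LF mapping: 2 3 6 4 5 0 1
Walk LF starting at row 5, prepending L[row]:
  step 1: row=5, L[5]='$', prepend. Next row=LF[5]=0
  step 2: row=0, L[0]='1', prepend. Next row=LF[0]=2
  step 3: row=2, L[2]='3', prepend. Next row=LF[2]=6
  step 4: row=6, L[6]='0', prepend. Next row=LF[6]=1
  step 5: row=1, L[1]='1', prepend. Next row=LF[1]=3
  step 6: row=3, L[3]='2', prepend. Next row=LF[3]=4
  step 7: row=4, L[4]='2', prepend. Next row=LF[4]=5
Reversed output: 221031$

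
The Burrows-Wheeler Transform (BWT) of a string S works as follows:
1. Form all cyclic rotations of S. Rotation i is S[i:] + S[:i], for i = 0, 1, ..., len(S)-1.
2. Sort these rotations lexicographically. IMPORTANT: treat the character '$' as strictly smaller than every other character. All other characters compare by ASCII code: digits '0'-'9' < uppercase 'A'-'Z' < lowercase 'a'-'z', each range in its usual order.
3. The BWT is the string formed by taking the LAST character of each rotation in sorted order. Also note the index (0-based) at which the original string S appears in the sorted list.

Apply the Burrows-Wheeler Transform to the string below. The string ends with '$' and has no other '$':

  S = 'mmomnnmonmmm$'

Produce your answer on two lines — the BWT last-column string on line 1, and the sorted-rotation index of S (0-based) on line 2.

All 13 rotations (rotation i = S[i:]+S[:i]):
  rot[0] = mmomnnmonmmm$
  rot[1] = momnnmonmmm$m
  rot[2] = omnnmonmmm$mm
  rot[3] = mnnmonmmm$mmo
  rot[4] = nnmonmmm$mmom
  rot[5] = nmonmmm$mmomn
  rot[6] = monmmm$mmomnn
  rot[7] = onmmm$mmomnnm
  rot[8] = nmmm$mmomnnmo
  rot[9] = mmm$mmomnnmon
  rot[10] = mm$mmomnnmonm
  rot[11] = m$mmomnnmonmm
  rot[12] = $mmomnnmonmmm
Sorted (with $ < everything):
  sorted[0] = $mmomnnmonmmm  (last char: 'm')
  sorted[1] = m$mmomnnmonmm  (last char: 'm')
  sorted[2] = mm$mmomnnmonm  (last char: 'm')
  sorted[3] = mmm$mmomnnmon  (last char: 'n')
  sorted[4] = mmomnnmonmmm$  (last char: '$')
  sorted[5] = mnnmonmmm$mmo  (last char: 'o')
  sorted[6] = momnnmonmmm$m  (last char: 'm')
  sorted[7] = monmmm$mmomnn  (last char: 'n')
  sorted[8] = nmmm$mmomnnmo  (last char: 'o')
  sorted[9] = nmonmmm$mmomn  (last char: 'n')
  sorted[10] = nnmonmmm$mmom  (last char: 'm')
  sorted[11] = omnnmonmmm$mm  (last char: 'm')
  sorted[12] = onmmm$mmomnnm  (last char: 'm')
Last column: mmmn$omnonmmm
Original string S is at sorted index 4

Answer: mmmn$omnonmmm
4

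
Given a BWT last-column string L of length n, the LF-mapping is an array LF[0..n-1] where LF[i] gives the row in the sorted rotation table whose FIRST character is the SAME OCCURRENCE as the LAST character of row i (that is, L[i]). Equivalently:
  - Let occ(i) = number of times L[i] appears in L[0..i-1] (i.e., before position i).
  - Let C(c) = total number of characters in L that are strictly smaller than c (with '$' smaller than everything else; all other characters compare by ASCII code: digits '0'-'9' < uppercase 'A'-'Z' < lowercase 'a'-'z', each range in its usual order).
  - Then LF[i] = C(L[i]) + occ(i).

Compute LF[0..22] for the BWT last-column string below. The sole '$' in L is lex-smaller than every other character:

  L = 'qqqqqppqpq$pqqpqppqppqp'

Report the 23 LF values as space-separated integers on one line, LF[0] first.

Answer: 11 12 13 14 15 1 2 16 3 17 0 4 18 19 5 20 6 7 21 8 9 22 10

Derivation:
Char counts: '$':1, 'p':10, 'q':12
C (first-col start): C('$')=0, C('p')=1, C('q')=11
L[0]='q': occ=0, LF[0]=C('q')+0=11+0=11
L[1]='q': occ=1, LF[1]=C('q')+1=11+1=12
L[2]='q': occ=2, LF[2]=C('q')+2=11+2=13
L[3]='q': occ=3, LF[3]=C('q')+3=11+3=14
L[4]='q': occ=4, LF[4]=C('q')+4=11+4=15
L[5]='p': occ=0, LF[5]=C('p')+0=1+0=1
L[6]='p': occ=1, LF[6]=C('p')+1=1+1=2
L[7]='q': occ=5, LF[7]=C('q')+5=11+5=16
L[8]='p': occ=2, LF[8]=C('p')+2=1+2=3
L[9]='q': occ=6, LF[9]=C('q')+6=11+6=17
L[10]='$': occ=0, LF[10]=C('$')+0=0+0=0
L[11]='p': occ=3, LF[11]=C('p')+3=1+3=4
L[12]='q': occ=7, LF[12]=C('q')+7=11+7=18
L[13]='q': occ=8, LF[13]=C('q')+8=11+8=19
L[14]='p': occ=4, LF[14]=C('p')+4=1+4=5
L[15]='q': occ=9, LF[15]=C('q')+9=11+9=20
L[16]='p': occ=5, LF[16]=C('p')+5=1+5=6
L[17]='p': occ=6, LF[17]=C('p')+6=1+6=7
L[18]='q': occ=10, LF[18]=C('q')+10=11+10=21
L[19]='p': occ=7, LF[19]=C('p')+7=1+7=8
L[20]='p': occ=8, LF[20]=C('p')+8=1+8=9
L[21]='q': occ=11, LF[21]=C('q')+11=11+11=22
L[22]='p': occ=9, LF[22]=C('p')+9=1+9=10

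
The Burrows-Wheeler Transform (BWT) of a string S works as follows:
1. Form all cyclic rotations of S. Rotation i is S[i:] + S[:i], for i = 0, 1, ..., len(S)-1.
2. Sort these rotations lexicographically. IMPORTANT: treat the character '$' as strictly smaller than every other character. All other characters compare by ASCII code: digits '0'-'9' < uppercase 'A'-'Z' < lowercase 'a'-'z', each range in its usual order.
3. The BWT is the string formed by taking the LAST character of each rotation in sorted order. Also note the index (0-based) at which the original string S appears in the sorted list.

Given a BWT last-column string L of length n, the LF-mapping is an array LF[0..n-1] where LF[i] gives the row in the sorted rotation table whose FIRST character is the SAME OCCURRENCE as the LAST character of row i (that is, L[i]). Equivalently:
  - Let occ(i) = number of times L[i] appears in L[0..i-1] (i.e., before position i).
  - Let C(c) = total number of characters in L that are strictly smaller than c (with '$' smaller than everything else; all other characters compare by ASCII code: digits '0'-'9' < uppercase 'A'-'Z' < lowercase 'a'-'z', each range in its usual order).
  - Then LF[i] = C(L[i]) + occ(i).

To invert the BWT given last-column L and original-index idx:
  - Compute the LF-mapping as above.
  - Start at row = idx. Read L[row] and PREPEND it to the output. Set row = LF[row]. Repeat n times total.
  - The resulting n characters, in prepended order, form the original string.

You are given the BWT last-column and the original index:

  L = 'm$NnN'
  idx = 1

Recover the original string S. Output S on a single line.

Answer: NNnm$

Derivation:
LF mapping: 3 0 1 4 2
Walk LF starting at row 1, prepending L[row]:
  step 1: row=1, L[1]='$', prepend. Next row=LF[1]=0
  step 2: row=0, L[0]='m', prepend. Next row=LF[0]=3
  step 3: row=3, L[3]='n', prepend. Next row=LF[3]=4
  step 4: row=4, L[4]='N', prepend. Next row=LF[4]=2
  step 5: row=2, L[2]='N', prepend. Next row=LF[2]=1
Reversed output: NNnm$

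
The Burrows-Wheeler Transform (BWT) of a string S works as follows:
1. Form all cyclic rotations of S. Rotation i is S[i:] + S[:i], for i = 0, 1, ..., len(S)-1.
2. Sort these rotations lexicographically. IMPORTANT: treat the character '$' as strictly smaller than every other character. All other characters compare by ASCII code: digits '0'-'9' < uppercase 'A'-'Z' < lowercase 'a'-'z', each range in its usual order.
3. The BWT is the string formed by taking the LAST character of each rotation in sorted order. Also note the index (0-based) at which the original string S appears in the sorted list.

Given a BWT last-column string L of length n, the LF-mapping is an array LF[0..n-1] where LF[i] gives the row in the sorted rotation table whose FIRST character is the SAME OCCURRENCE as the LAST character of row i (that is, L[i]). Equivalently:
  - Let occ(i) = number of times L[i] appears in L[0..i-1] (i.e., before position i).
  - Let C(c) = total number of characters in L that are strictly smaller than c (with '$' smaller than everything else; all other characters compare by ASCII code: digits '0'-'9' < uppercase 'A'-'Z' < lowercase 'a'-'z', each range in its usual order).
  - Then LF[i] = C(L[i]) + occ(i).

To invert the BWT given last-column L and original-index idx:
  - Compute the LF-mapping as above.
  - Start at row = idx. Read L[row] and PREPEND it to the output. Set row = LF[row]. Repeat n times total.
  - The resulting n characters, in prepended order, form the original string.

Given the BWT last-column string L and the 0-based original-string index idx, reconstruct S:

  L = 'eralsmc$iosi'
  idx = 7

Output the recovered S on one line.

LF mapping: 3 9 1 6 10 7 2 0 4 8 11 5
Walk LF starting at row 7, prepending L[row]:
  step 1: row=7, L[7]='$', prepend. Next row=LF[7]=0
  step 2: row=0, L[0]='e', prepend. Next row=LF[0]=3
  step 3: row=3, L[3]='l', prepend. Next row=LF[3]=6
  step 4: row=6, L[6]='c', prepend. Next row=LF[6]=2
  step 5: row=2, L[2]='a', prepend. Next row=LF[2]=1
  step 6: row=1, L[1]='r', prepend. Next row=LF[1]=9
  step 7: row=9, L[9]='o', prepend. Next row=LF[9]=8
  step 8: row=8, L[8]='i', prepend. Next row=LF[8]=4
  step 9: row=4, L[4]='s', prepend. Next row=LF[4]=10
  step 10: row=10, L[10]='s', prepend. Next row=LF[10]=11
  step 11: row=11, L[11]='i', prepend. Next row=LF[11]=5
  step 12: row=5, L[5]='m', prepend. Next row=LF[5]=7
Reversed output: missioracle$

Answer: missioracle$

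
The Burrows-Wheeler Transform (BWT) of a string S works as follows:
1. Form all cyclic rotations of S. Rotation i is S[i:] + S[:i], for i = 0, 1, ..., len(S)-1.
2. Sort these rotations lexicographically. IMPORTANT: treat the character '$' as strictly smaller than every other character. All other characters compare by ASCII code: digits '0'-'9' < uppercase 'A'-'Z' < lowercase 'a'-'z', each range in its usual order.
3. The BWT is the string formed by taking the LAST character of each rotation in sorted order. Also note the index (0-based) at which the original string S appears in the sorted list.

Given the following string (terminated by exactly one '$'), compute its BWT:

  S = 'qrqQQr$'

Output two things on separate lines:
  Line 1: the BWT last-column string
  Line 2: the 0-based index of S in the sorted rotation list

Answer: rqQr$Qq
4

Derivation:
All 7 rotations (rotation i = S[i:]+S[:i]):
  rot[0] = qrqQQr$
  rot[1] = rqQQr$q
  rot[2] = qQQr$qr
  rot[3] = QQr$qrq
  rot[4] = Qr$qrqQ
  rot[5] = r$qrqQQ
  rot[6] = $qrqQQr
Sorted (with $ < everything):
  sorted[0] = $qrqQQr  (last char: 'r')
  sorted[1] = QQr$qrq  (last char: 'q')
  sorted[2] = Qr$qrqQ  (last char: 'Q')
  sorted[3] = qQQr$qr  (last char: 'r')
  sorted[4] = qrqQQr$  (last char: '$')
  sorted[5] = r$qrqQQ  (last char: 'Q')
  sorted[6] = rqQQr$q  (last char: 'q')
Last column: rqQr$Qq
Original string S is at sorted index 4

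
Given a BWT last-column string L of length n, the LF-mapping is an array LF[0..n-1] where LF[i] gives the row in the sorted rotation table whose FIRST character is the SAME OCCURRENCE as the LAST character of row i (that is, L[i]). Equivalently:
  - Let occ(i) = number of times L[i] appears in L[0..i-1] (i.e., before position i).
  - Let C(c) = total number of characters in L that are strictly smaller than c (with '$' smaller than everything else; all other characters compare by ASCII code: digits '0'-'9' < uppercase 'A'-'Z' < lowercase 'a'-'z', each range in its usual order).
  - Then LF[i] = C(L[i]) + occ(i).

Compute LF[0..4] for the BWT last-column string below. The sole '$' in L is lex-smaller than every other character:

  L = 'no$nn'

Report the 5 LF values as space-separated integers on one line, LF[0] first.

Answer: 1 4 0 2 3

Derivation:
Char counts: '$':1, 'n':3, 'o':1
C (first-col start): C('$')=0, C('n')=1, C('o')=4
L[0]='n': occ=0, LF[0]=C('n')+0=1+0=1
L[1]='o': occ=0, LF[1]=C('o')+0=4+0=4
L[2]='$': occ=0, LF[2]=C('$')+0=0+0=0
L[3]='n': occ=1, LF[3]=C('n')+1=1+1=2
L[4]='n': occ=2, LF[4]=C('n')+2=1+2=3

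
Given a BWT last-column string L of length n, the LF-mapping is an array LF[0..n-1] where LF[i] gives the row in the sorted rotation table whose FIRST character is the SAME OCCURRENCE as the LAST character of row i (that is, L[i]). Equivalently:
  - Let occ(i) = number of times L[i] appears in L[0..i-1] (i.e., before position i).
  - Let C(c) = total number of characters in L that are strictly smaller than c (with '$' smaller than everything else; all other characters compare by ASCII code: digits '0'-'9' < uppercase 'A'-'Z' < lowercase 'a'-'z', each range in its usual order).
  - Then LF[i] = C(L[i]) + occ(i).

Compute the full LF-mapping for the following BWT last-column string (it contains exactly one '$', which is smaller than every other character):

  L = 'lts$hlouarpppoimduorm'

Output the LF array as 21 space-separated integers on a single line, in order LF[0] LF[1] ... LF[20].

Answer: 5 18 17 0 3 6 9 19 1 15 12 13 14 10 4 7 2 20 11 16 8

Derivation:
Char counts: '$':1, 'a':1, 'd':1, 'h':1, 'i':1, 'l':2, 'm':2, 'o':3, 'p':3, 'r':2, 's':1, 't':1, 'u':2
C (first-col start): C('$')=0, C('a')=1, C('d')=2, C('h')=3, C('i')=4, C('l')=5, C('m')=7, C('o')=9, C('p')=12, C('r')=15, C('s')=17, C('t')=18, C('u')=19
L[0]='l': occ=0, LF[0]=C('l')+0=5+0=5
L[1]='t': occ=0, LF[1]=C('t')+0=18+0=18
L[2]='s': occ=0, LF[2]=C('s')+0=17+0=17
L[3]='$': occ=0, LF[3]=C('$')+0=0+0=0
L[4]='h': occ=0, LF[4]=C('h')+0=3+0=3
L[5]='l': occ=1, LF[5]=C('l')+1=5+1=6
L[6]='o': occ=0, LF[6]=C('o')+0=9+0=9
L[7]='u': occ=0, LF[7]=C('u')+0=19+0=19
L[8]='a': occ=0, LF[8]=C('a')+0=1+0=1
L[9]='r': occ=0, LF[9]=C('r')+0=15+0=15
L[10]='p': occ=0, LF[10]=C('p')+0=12+0=12
L[11]='p': occ=1, LF[11]=C('p')+1=12+1=13
L[12]='p': occ=2, LF[12]=C('p')+2=12+2=14
L[13]='o': occ=1, LF[13]=C('o')+1=9+1=10
L[14]='i': occ=0, LF[14]=C('i')+0=4+0=4
L[15]='m': occ=0, LF[15]=C('m')+0=7+0=7
L[16]='d': occ=0, LF[16]=C('d')+0=2+0=2
L[17]='u': occ=1, LF[17]=C('u')+1=19+1=20
L[18]='o': occ=2, LF[18]=C('o')+2=9+2=11
L[19]='r': occ=1, LF[19]=C('r')+1=15+1=16
L[20]='m': occ=1, LF[20]=C('m')+1=7+1=8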